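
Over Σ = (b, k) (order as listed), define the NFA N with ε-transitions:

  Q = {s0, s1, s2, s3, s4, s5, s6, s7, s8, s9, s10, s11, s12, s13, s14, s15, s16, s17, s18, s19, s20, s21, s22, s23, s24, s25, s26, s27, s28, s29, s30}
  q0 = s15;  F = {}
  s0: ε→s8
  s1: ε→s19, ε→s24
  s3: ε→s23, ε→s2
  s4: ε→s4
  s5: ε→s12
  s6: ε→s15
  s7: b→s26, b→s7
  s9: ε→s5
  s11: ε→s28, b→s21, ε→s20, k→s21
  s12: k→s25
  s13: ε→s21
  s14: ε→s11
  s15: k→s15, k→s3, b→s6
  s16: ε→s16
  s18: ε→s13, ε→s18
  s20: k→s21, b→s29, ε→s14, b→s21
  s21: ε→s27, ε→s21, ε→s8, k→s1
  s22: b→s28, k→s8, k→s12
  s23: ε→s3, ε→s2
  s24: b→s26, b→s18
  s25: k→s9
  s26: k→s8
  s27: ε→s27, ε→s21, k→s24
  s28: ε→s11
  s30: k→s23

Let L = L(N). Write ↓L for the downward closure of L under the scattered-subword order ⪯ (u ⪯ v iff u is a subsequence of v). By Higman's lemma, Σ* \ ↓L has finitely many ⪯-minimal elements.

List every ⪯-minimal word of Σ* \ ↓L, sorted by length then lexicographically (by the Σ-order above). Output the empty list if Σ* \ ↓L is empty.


|Q|=31, |F|=0, |δ|=46 (25 ε).
min D↑ (1 st, q0=0, F={0}): 0:b→0,k→0 [Hopcroft].
ε ∈ L(D↑) — L = ∅.

min(Σ*\↓L) = [ε].


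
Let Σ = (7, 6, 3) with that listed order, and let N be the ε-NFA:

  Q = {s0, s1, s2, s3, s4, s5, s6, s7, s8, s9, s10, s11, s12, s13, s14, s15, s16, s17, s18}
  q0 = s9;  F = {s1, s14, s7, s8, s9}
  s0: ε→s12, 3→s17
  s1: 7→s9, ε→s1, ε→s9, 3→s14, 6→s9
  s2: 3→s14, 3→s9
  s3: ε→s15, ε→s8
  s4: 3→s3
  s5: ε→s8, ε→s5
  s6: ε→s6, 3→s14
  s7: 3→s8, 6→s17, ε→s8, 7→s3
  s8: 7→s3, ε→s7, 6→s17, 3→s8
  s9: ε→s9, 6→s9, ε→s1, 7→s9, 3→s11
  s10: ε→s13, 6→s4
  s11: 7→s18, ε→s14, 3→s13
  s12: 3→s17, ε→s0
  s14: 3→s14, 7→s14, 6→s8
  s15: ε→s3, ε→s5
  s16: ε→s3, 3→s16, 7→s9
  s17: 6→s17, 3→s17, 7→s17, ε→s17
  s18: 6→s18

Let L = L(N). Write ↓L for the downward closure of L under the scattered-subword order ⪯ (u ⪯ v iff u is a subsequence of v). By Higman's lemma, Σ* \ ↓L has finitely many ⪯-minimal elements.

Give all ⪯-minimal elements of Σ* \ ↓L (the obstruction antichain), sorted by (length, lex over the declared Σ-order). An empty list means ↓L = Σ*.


|Q|=19, |F|=5, |δ|=49 (19 ε).
min D↑ (4 st, q0=0, F={3}): 0:7→0,6→0,3→1 1:7→1,6→2,3→1 2:7→2,6→3,3→2 3:7→3,6→3,3→3 [Hopcroft].
'366': run [12, 10, 7, 2] end={s17,s18} rej; 3/3 deletions ∈↓L.
1 words, ⪯-incomp.

A = [366].


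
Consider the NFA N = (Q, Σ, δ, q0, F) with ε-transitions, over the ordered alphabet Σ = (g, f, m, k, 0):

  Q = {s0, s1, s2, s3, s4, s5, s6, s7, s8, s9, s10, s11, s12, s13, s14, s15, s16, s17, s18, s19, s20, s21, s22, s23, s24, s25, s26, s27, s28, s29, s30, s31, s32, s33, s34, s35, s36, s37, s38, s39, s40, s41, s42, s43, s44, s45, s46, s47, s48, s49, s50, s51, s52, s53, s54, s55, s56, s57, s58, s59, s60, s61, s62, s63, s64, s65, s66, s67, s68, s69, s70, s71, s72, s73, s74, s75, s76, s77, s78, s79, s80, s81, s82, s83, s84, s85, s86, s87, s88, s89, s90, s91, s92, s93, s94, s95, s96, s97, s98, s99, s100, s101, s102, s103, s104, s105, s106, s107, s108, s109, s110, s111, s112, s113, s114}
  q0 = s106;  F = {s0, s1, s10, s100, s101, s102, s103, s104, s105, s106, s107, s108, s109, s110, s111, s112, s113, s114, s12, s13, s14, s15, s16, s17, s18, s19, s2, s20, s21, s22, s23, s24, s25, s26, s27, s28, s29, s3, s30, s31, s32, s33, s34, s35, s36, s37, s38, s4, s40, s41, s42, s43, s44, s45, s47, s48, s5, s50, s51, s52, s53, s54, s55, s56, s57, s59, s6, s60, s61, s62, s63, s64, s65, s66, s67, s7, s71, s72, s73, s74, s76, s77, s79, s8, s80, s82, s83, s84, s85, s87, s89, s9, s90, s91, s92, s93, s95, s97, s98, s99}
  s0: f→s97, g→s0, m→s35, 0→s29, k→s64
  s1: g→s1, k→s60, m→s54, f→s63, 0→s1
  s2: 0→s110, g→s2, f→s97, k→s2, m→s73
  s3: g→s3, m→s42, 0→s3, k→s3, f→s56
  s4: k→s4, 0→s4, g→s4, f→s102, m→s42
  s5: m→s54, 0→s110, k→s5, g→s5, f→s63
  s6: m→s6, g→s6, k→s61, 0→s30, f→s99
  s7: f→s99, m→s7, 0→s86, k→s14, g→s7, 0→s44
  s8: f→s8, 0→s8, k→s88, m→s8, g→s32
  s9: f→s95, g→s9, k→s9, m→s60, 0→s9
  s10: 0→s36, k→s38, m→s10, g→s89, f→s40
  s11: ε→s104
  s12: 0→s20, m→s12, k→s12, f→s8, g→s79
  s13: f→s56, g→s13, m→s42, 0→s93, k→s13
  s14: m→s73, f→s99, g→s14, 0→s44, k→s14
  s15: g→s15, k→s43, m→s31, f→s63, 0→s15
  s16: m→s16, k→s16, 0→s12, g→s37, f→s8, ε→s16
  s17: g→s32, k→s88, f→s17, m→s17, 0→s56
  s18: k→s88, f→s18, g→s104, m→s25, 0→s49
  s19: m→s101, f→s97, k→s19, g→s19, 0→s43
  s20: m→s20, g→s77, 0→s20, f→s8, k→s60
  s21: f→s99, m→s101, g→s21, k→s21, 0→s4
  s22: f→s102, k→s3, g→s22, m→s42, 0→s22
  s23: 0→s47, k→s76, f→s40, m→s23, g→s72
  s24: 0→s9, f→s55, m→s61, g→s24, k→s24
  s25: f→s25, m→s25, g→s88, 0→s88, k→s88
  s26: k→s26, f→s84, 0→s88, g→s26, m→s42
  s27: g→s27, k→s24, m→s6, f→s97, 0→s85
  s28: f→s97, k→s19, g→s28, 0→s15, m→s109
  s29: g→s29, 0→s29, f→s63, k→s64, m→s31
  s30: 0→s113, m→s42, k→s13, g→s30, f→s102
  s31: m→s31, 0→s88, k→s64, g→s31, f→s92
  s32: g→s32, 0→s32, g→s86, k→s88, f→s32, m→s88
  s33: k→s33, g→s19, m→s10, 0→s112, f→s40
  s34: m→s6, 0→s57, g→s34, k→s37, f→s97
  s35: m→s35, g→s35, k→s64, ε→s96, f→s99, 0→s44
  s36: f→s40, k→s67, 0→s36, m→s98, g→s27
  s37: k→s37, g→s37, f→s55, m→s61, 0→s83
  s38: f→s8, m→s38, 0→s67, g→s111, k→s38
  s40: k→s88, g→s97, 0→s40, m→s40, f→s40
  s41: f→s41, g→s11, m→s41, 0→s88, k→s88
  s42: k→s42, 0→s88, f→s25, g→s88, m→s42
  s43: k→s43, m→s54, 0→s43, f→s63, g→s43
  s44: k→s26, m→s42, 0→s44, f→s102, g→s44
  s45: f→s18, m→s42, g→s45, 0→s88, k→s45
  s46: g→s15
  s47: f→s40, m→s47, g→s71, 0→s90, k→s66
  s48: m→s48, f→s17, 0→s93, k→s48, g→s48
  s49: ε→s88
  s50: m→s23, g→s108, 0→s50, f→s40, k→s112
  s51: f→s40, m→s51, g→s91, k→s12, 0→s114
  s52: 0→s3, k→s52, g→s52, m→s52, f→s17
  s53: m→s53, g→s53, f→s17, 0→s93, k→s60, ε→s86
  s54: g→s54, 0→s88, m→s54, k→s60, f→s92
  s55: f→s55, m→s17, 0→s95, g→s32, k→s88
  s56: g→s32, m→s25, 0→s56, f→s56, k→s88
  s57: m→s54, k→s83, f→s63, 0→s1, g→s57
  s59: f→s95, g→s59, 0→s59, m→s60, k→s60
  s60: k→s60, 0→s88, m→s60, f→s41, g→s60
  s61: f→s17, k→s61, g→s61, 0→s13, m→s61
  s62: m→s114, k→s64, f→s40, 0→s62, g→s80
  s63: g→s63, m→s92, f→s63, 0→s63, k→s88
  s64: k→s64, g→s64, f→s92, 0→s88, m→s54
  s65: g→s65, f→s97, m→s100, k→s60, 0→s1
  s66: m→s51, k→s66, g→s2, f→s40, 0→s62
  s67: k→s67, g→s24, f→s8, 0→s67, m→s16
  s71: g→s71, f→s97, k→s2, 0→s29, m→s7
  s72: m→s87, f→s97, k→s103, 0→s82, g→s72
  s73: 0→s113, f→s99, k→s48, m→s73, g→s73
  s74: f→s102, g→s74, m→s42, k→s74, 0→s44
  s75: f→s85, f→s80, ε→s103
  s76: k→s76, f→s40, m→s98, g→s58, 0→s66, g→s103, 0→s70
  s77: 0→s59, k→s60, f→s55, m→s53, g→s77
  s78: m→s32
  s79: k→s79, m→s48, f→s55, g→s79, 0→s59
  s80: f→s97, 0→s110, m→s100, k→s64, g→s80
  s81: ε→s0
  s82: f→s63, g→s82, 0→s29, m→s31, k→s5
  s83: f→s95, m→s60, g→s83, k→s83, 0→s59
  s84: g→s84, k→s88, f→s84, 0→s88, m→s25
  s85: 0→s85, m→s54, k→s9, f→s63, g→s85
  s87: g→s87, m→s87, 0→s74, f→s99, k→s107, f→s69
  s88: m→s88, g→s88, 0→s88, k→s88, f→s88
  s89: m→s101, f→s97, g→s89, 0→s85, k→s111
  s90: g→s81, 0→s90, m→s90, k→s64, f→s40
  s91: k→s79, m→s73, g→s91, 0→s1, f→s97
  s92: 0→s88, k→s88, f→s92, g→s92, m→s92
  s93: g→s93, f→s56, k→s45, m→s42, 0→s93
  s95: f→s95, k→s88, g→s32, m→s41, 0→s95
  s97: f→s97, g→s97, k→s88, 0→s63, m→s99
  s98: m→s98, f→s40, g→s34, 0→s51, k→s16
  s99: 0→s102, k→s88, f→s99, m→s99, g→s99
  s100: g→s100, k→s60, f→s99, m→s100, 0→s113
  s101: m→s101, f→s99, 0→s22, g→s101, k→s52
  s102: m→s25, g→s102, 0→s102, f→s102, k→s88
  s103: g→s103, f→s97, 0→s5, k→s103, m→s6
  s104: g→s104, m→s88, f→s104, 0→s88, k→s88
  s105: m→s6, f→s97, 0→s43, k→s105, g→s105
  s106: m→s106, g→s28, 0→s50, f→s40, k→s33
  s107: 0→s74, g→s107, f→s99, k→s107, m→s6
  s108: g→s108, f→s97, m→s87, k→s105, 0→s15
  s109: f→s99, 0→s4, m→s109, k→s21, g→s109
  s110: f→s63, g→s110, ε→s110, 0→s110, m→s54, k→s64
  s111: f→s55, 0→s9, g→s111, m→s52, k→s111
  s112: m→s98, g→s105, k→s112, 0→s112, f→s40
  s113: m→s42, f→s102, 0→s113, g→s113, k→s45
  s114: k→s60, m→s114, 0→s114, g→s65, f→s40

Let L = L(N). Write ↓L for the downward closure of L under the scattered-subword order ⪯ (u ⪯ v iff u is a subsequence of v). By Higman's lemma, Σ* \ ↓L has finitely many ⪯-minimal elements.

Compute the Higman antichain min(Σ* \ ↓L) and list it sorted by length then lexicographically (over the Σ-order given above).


|Q|=115, |F|=100, |δ|=522 (8 ε).
min D↑ (101 st, q0=0, F={9}): 0:g→1,f→2,m→0,k→3,0→4 1:g→1,f→5,m→6,k→7,0→8 2:g→5,f→2,m→2,k→9,0→2 3:g→7,f→2,m→10,k→3,0→11 4:g→12,f→2,m→13,k→11,0→4 5:g→5,f→5,m→14,k→9,0→15 6:g→6,f→14,m→6,k→16,0→17 7:g→7,f→5,m→18,k→7,0→19 8:g→8,f→15,m→20,k→19,0→8 9:g→9,f→9,m→9,k→9,0→9 10:g→21,f→2,m→10,k→22,0→23 11:g→24,f→2,m→25,k→11,0→11 12:g→12,f→5,m→26,k→24,0→8 13:g→27,f→2,m→13,k→28,0→29 14:g→14,f→14,m→14,k→9,0→30 15:g→15,f→15,m→31,k→9,0→15 16:g→16,f→14,m→18,k→16,0→17 17:g→17,f→30,m→32,k→17,0→17 18:g→18,f→14,m→18,k→33,0→34 19:g→19,f→15,m→35,k→19,0→19 20:g→20,f→31,m→20,k→36,0→9 21:g→21,f→5,m→18,k→37,0→38 22:g→37,f→39,m→22,k→22,0→40 23:g→41,f→2,m→25,k→40,0→23 24:g→24,f→5,m→42,k→24,0→19 25:g→43,f→2,m→25,k→44,0→45 26:g→26,f→14,m→26,k→46,0→47 27:g→27,f→5,m→26,k→48,0→49 28:g→48,f→2,m→25,k→28,0→50 29:g→51,f→2,m→29,k→50,0→52 30:g→30,f→30,m→53,k→9,0→30 31:g→31,f→31,m→31,k→9,0→9 32:g→9,f→53,m→32,k→32,0→9 33:g→33,f→54,m→33,k→33,0→55 34:g→34,f→30,m→32,k→55,0→34 35:g→35,f→31,m→35,k→56,0→9 36:g→36,f→31,m→35,k→36,0→9 37:g→37,f→57,m→33,k→37,0→58 38:g→38,f→15,m→35,k→58,0→38 39:g→59,f→39,m→39,k→9,0→39 40:g→60,f→39,m→44,k→40,0→40 41:g→41,f→5,m→42,k→60,0→38 42:g→42,f→14,m→42,k→61,0→62 43:g→43,f→5,m→42,k→63,0→64 44:g→63,f→39,m→44,k→44,0→65 45:g→66,f→2,m→45,k→65,0→67 46:g→46,f→14,m→42,k→46,0→47 47:g→47,f→30,m→32,k→47,0→68 48:g→48,f→5,m→42,k→48,0→69 49:g→49,f→15,m→20,k→69,0→70 50:g→71,f→2,m→45,k→50,0→72 51:g→51,f→5,m→73,k→71,0→70 52:g→74,f→2,m→52,k→36,0→52 53:g→9,f→53,m→53,k→9,0→9 54:g→59,f→54,m→54,k→9,0→75 55:g→55,f→75,m→32,k→55,0→55 56:g→56,f→76,m→56,k→56,0→9 57:g→59,f→57,m→54,k→9,0→77 58:g→58,f→77,m→56,k→58,0→58 59:g→59,f→59,m→9,k→9,0→59 60:g→60,f→57,m→61,k→60,0→58 61:g→61,f→54,m→61,k→61,0→78 62:g→62,f→30,m→32,k→78,0→79 63:g→63,f→57,m→61,k→63,0→80 64:g→64,f→15,m→35,k→80,0→81 65:g→82,f→39,m→65,k→65,0→83 66:g→66,f→5,m→84,k→82,0→81 67:g→85,f→2,m→67,k→56,0→67 68:g→68,f→30,m→32,k→86,0→68 69:g→69,f→15,m→35,k→69,0→87 70:g→70,f→15,m→20,k→36,0→70 71:g→71,f→5,m→84,k→71,0→87 72:g→88,f→2,m→67,k→36,0→72 73:g→73,f→14,m→73,k→89,0→68 74:g→74,f→5,m→90,k→36,0→70 75:g→59,f→75,m→53,k→9,0→75 76:g→91,f→76,m→76,k→9,0→9 77:g→59,f→77,m→76,k→9,0→77 78:g→78,f→75,m→32,k→78,0→92 79:g→79,f→30,m→32,k→93,0→79 80:g→80,f→77,m→56,k→80,0→94 81:g→81,f→15,m→35,k→56,0→81 82:g→82,f→57,m→95,k→82,0→94 83:g→96,f→39,m→83,k→56,0→83 84:g→84,f→14,m→84,k→95,0→79 85:g→85,f→5,m→97,k→56,0→81 86:g→86,f→98,m→32,k→86,0→9 87:g→87,f→15,m→35,k→36,0→87 88:g→88,f→5,m→97,k→36,0→87 89:g→89,f→14,m→84,k→89,0→68 90:g→90,f→14,m→90,k→36,0→68 91:g→91,f→91,m→9,k→9,0→9 92:g→92,f→75,m→32,k→93,0→92 93:g→93,f→99,m→32,k→93,0→9 94:g→94,f→77,m→56,k→56,0→94 95:g→95,f→54,m→95,k→95,0→92 96:g→96,f→57,m→100,k→56,0→94 97:g→97,f→14,m→97,k→56,0→79 98:g→98,f→98,m→53,k→9,0→9 99:g→91,f→99,m→53,k→9,0→9 100:g→100,f→54,m→100,k→56,0→92 [Hopcroft].
'fk': |S_i|=[109, 22, 1] end={s88} ∉↓L; 2/2 single-dels accept.
'g0m0': |S_i|=[109, 86, 43, 11, 1] end={s88} — reject; 4/4 del acc.
'gm0mg': |S_i|=[109, 86, 48, 22, 3, 1] end={s88} — reject; 5/5 single-dels accept.
'kmkfgm': N↓-sim [109, 88, 64, 37, 14, 5, 1] end={s88} — reject; 6/6 deletions ∈↓L.
'0m00k0': |S_i|=[109, 97, 82, 68, 48, 15, 2] end={s49,s88} ∉↓L; 6/6 single-dels accept.
5 words, ⪯-incomp.

min(Σ*\↓L) = [fk, g0m0, gm0mg, kmkfgm, 0m00k0].


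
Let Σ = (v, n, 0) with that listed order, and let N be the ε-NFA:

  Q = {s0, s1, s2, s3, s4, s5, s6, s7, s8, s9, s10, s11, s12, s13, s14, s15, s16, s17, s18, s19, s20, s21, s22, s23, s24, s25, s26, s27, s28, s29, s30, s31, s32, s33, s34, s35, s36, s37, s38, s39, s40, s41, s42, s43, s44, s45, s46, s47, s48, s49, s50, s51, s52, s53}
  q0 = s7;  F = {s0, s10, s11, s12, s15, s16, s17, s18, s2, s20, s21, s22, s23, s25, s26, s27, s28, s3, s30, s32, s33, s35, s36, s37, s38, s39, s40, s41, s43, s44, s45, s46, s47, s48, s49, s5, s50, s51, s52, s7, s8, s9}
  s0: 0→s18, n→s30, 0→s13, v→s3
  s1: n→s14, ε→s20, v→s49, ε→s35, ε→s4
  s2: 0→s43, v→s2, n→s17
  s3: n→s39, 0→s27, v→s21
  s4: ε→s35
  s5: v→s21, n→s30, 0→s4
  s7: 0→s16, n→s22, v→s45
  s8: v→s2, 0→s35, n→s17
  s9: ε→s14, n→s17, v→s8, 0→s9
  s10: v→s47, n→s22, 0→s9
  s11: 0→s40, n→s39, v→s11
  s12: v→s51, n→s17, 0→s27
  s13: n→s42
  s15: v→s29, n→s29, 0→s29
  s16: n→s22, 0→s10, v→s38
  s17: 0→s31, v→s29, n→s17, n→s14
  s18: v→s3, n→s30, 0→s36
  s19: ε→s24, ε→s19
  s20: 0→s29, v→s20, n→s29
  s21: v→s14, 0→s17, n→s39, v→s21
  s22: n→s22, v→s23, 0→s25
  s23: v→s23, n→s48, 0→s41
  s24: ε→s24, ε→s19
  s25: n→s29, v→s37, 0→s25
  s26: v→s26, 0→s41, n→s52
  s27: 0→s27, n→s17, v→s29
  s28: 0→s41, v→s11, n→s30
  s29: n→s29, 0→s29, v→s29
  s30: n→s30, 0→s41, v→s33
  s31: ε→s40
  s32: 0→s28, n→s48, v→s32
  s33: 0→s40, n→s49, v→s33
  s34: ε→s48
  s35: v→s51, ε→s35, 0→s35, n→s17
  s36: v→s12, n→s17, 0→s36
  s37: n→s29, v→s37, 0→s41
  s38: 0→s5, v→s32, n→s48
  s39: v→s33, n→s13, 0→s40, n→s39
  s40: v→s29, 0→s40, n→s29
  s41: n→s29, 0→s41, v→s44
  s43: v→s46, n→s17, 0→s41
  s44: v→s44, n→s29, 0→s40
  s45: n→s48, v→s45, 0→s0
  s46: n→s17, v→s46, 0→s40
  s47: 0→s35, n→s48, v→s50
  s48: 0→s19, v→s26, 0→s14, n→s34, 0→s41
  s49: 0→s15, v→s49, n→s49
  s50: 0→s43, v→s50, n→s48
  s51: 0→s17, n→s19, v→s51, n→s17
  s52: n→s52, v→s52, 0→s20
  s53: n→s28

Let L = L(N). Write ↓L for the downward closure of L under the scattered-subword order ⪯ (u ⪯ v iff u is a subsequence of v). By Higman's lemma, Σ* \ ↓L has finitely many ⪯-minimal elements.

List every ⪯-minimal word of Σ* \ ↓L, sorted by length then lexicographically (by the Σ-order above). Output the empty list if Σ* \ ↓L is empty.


min(Σ*\↓L) = [n0n, v0v0v, 000nv, vnvn00, 0vv00n].

|Q|=54, |F|=42, |δ|=152 (12 ε).
min D↑ (43 st, q0=0, F={16}): 0:v→1,n→2,0→3 1:v→1,n→4,0→5 2:v→6,n→2,0→7 3:v→8,n→2,0→9 4:v→10,n→4,0→11 5:v→12,n→13,0→14 6:v→6,n→4,0→11 7:v→15,n→16,0→7 8:v→17,n→4,0→18 9:v→19,n→2,0→20 10:v→10,n→21,0→11 11:v→22,n→16,0→11 12:v→23,n→24,0→25 13:v→26,n→13,0→11 14:v→12,n→13,0→27 15:v→15,n→16,0→11 16:v→16,n→16,0→16 17:v→17,n→4,0→28 18:v→23,n→13,0→29 19:v→30,n→4,0→29 20:v→31,n→32,0→20 21:v→21,n→21,0→33 22:v→22,n→16,0→34 23:v→23,n→24,0→32 24:v→26,n→24,0→34 25:v→16,n→32,0→25 26:v→26,n→35,0→34 27:v→36,n→32,0→27 28:v→37,n→13,0→11 29:v→38,n→32,0→29 30:v→30,n→4,0→39 31:v→40,n→32,0→29 32:v→16,n→32,0→34 33:v→33,n→16,0→16 34:v→16,n→16,0→34 35:v→35,n→35,0→41 36:v→38,n→32,0→25 37:v→37,n→24,0→34 38:v→38,n→32,0→32 39:v→42,n→32,0→11 40:v→40,n→32,0→39 41:v→16,n→16,0→16 42:v→42,n→32,0→34 [Hopcroft].
'n0n': |S_i|=[51, 25, 12, 1] end={s29} — reject; 3/3 deletions ∈↓L.
'v0v0v': N↓-sim [51, 45, 32, 22, 7, 1] end={s29} — reject; 5/5 deletions ∈↓L.
'000nv': run [51, 49, 45, 24, 7, 1] end={s29} ∉↓L; 5/5 single-dels accept.
'vnvn00': |S_i|=[51, 45, 21, 10, 5, 3, 1] end={s29} — reject; 6/6 del acc.
'0vv00n': |S_i|=[51, 49, 41, 32, 21, 6, 1] end={s29} — reject; 6/6 deletions ∈↓L.
5 minimals (antichain).


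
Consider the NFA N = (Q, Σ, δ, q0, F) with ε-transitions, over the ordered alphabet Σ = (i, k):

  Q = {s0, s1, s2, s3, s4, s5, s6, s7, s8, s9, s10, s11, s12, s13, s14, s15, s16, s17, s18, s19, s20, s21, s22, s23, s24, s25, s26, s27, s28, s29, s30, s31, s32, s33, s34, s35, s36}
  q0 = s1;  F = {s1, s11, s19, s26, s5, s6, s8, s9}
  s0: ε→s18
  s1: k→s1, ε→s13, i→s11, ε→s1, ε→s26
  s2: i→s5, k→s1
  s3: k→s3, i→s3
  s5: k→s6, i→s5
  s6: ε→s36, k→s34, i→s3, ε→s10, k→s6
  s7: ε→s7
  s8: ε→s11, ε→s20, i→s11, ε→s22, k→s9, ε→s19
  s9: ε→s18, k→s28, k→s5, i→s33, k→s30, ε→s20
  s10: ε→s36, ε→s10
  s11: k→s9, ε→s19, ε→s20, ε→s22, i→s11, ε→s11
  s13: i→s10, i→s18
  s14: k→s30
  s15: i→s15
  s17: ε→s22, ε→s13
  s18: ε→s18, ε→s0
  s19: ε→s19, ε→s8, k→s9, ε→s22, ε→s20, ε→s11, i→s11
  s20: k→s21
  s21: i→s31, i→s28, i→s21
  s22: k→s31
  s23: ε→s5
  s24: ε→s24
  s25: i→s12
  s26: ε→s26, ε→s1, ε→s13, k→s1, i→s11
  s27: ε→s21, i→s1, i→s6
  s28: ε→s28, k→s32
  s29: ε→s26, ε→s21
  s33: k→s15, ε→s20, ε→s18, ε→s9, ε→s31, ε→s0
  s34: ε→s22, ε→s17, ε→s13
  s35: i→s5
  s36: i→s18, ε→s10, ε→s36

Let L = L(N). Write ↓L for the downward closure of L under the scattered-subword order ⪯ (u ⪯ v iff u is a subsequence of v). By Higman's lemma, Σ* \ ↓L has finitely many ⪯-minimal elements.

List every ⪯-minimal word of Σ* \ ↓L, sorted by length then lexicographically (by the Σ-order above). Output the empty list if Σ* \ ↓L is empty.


min(Σ*\↓L) = [ikkki].

|Q|=37, |F|=8, |δ|=86 (47 ε).
min D↑ (6 st, q0=0, F={5}): 0:i→1,k→0 1:i→1,k→2 2:i→2,k→3 3:i→3,k→4 4:i→5,k→4 5:i→5,k→5 (ε-aug+det+¬).
'ikkki': N↓-sim [25, 23, 20, 17, 12, 5] end={s0,s10,s18,s3,s36} — reject; 5/5 del acc.
1 minimals (antichain).


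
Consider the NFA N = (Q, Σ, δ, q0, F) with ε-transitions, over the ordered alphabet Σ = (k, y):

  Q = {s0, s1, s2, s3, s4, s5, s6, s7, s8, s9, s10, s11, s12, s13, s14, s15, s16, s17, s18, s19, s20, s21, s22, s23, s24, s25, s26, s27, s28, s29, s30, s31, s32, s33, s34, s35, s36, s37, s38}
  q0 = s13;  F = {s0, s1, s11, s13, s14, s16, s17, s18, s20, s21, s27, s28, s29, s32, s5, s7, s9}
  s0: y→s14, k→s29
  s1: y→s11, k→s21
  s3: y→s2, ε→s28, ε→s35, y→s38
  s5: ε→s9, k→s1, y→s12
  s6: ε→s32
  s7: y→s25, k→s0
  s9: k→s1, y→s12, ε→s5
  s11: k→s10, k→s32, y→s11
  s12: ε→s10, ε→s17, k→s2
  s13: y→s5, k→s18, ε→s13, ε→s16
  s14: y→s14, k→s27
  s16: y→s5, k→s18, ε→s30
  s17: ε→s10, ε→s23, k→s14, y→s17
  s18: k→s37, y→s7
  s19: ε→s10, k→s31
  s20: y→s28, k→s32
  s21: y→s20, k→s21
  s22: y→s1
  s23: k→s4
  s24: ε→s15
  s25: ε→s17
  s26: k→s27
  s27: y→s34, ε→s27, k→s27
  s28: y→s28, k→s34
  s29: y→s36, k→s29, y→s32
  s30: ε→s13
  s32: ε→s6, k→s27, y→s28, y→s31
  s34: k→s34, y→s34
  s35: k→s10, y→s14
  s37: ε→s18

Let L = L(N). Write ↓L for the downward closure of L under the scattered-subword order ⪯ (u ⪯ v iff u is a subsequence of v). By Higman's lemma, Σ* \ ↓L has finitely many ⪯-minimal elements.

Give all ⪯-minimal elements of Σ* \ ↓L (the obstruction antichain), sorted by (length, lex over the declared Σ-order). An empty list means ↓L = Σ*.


Antichain: [yykky, kykyky, ykkyyk, ykykyk].

|Q|=39, |F|=17, |δ|=67 (19 ε).
min D↑ (16 st, q0=0, F={15}): 0:k→1,y→2 1:k→1,y→3 2:k→4,y→5 3:k→6,y→5 4:k→7,y→8 5:k→9,y→5 6:k→10,y→9 7:k→7,y→11 8:k→12,y→8 9:k→13,y→9 10:k→10,y→12 11:k→12,y→14 12:k→13,y→14 13:k→13,y→15 14:k→15,y→14 15:k→15,y→15 [Hopcroft].
'yykky': |S_i|=[29, 24, 17, 10, 2, 1] end={s34} ∉↓L; 5/5 deletions ∈↓L.
'kykyky': |S_i|=[29, 23, 18, 12, 8, 2, 1] end={s34} ∉↓L; 6/6 single-dels accept.
'ykkyyk': N↓-sim [29, 24, 17, 11, 8, 3, 1] end={s34} ∉↓L; 6/6 single-dels accept.
'ykykyk': |S_i|=[29, 24, 17, 11, 7, 3, 1] end={s34} — reject; 6/6 del acc.
4 words, ⪯-incomp.


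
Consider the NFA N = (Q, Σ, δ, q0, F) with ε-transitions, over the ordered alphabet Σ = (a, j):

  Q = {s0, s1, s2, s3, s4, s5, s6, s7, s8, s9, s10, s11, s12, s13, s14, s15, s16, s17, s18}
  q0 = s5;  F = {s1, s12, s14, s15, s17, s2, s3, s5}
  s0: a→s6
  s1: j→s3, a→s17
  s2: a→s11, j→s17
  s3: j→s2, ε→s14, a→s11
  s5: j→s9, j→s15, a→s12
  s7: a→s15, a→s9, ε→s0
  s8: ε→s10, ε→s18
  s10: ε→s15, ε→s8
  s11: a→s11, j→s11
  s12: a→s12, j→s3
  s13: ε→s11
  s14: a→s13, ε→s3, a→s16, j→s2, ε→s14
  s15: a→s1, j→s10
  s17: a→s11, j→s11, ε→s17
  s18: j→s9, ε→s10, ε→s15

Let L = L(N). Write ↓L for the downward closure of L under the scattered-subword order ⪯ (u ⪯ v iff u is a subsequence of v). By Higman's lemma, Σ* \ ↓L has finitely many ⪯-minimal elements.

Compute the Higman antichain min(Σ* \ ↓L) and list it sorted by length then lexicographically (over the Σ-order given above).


min(Σ*\↓L) = [aja, jaaa, jaaj, ajjjj].

|Q|=19, |F|=8, |δ|=36 (12 ε).
min D↑ (8 st, q0=0, F={5}): 0:a→1,j→2 1:a→1,j→3 2:a→4,j→2 3:a→5,j→6 4:a→7,j→3 5:a→5,j→5 6:a→5,j→7 7:a→5,j→5.
'aja': N↓-sim [15, 9, 7, 3] end={s11,s13,s16} — reject; 3/3 single-dels accept.
'jaaa': N↓-sim [15, 13, 8, 4, 1] end={s11} ∉↓L; 4/4 deletions ∈↓L.
'jaaj': N↓-sim [15, 13, 8, 4, 1] end={s11} — reject; 4/4 deletions ∈↓L.
'ajjjj': |S_i|=[15, 9, 7, 3, 2, 1] end={s11} ∉↓L; 5/5 del acc.
4 minimals (antichain).


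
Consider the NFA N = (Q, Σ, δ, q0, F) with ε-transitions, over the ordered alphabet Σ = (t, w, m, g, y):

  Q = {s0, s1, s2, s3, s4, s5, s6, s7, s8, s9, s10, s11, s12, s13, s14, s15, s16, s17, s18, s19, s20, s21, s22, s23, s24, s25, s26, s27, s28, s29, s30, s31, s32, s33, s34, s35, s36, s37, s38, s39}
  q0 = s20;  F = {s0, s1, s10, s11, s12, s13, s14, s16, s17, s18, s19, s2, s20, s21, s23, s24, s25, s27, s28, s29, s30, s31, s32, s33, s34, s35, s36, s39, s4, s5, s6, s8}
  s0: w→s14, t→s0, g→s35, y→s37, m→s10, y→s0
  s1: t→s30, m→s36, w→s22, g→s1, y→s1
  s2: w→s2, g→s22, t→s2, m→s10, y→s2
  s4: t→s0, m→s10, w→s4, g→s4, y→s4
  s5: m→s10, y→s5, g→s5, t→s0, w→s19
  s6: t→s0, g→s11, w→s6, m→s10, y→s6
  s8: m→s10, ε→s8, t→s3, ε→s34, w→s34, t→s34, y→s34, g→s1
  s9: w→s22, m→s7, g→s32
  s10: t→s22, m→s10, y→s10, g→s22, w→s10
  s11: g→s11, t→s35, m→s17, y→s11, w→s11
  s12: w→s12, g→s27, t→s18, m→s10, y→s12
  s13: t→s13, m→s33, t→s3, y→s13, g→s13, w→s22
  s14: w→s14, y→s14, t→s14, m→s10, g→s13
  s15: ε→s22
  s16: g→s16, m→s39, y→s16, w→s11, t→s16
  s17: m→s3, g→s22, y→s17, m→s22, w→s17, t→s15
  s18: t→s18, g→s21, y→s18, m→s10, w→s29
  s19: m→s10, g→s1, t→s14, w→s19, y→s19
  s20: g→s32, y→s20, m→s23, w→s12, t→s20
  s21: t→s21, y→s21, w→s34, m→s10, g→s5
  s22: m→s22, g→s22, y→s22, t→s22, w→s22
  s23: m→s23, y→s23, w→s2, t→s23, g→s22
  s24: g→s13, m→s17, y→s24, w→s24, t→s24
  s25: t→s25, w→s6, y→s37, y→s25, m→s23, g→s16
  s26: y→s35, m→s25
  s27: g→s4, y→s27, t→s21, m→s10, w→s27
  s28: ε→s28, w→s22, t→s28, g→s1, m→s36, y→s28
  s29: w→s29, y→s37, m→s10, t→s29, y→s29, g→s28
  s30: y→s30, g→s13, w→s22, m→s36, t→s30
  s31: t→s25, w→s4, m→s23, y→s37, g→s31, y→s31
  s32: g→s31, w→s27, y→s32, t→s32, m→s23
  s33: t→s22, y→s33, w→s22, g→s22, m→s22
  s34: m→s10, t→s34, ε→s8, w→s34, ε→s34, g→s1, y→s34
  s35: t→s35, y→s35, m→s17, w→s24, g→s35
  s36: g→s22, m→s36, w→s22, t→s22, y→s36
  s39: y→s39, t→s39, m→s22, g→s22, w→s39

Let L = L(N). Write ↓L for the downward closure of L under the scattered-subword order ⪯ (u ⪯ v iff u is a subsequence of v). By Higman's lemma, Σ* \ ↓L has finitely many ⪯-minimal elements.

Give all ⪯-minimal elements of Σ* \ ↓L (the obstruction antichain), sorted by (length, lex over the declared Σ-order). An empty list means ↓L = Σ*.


|Q|=40, |F|=32, |δ|=183 (6 ε).
min D↑ (32 st, q0=0, F={8}): 0:t→0,w→1,m→2,g→3,y→0 1:t→4,w→1,m→5,g→6,y→1 2:t→2,w→7,m→2,g→8,y→2 3:t→3,w→6,m→2,g→9,y→3 4:t→4,w→10,m→5,g→11,y→4 5:t→8,w→5,m→5,g→8,y→5 6:t→11,w→6,m→5,g→12,y→6 7:t→7,w→7,m→5,g→8,y→7 8:t→8,w→8,m→8,g→8,y→8 9:t→13,w→12,m→2,g→9,y→9 10:t→10,w→10,m→5,g→14,y→10 11:t→11,w→15,m→5,g→16,y→11 12:t→17,w→12,m→5,g→12,y→12 13:t→13,w→18,m→2,g→19,y→13 14:t→14,w→8,m→20,g→21,y→14 15:t→15,w→15,m→5,g→21,y→15 16:t→17,w→22,m→5,g→16,y→16 17:t→17,w→23,m→5,g→24,y→17 18:t→17,w→18,m→5,g→25,y→18 19:t→19,w→25,m→26,g→19,y→19 20:t→8,w→8,m→20,g→8,y→20 21:t→27,w→8,m→20,g→21,y→21 22:t→23,w→22,m→5,g→21,y→22 23:t→23,w→23,m→5,g→28,y→23 24:t→24,w→29,m→30,g→24,y→24 25:t→24,w→25,m→30,g→25,y→25 26:t→26,w→26,m→8,g→8,y→26 27:t→27,w→8,m→20,g→28,y→27 28:t→28,w→8,m→31,g→28,y→28 29:t→29,w→29,m→30,g→28,y→29 30:t→8,w→30,m→8,g→8,y→30 31:t→8,w→8,m→8,g→8,y→31 (ε-aug+det+¬).
'mg': N↓-sim [36, 10, 1] end={s22} ∉↓L; 2/2 deletions ∈↓L.
'wmt': run [36, 30, 7, 2] end={s15,s22} — reject; 3/3 single-dels accept.
'wtwgw': |S_i|=[36, 30, 25, 20, 8, 1] end={s22} rej; 5/5 single-dels accept.
'ggtgmm': N↓-sim [36, 32, 26, 21, 11, 6, 2] end={s22,s3} ∉↓L; 6/6 del acc.
4 obstructions.

min(Σ*\↓L) = [mg, wmt, wtwgw, ggtgmm].


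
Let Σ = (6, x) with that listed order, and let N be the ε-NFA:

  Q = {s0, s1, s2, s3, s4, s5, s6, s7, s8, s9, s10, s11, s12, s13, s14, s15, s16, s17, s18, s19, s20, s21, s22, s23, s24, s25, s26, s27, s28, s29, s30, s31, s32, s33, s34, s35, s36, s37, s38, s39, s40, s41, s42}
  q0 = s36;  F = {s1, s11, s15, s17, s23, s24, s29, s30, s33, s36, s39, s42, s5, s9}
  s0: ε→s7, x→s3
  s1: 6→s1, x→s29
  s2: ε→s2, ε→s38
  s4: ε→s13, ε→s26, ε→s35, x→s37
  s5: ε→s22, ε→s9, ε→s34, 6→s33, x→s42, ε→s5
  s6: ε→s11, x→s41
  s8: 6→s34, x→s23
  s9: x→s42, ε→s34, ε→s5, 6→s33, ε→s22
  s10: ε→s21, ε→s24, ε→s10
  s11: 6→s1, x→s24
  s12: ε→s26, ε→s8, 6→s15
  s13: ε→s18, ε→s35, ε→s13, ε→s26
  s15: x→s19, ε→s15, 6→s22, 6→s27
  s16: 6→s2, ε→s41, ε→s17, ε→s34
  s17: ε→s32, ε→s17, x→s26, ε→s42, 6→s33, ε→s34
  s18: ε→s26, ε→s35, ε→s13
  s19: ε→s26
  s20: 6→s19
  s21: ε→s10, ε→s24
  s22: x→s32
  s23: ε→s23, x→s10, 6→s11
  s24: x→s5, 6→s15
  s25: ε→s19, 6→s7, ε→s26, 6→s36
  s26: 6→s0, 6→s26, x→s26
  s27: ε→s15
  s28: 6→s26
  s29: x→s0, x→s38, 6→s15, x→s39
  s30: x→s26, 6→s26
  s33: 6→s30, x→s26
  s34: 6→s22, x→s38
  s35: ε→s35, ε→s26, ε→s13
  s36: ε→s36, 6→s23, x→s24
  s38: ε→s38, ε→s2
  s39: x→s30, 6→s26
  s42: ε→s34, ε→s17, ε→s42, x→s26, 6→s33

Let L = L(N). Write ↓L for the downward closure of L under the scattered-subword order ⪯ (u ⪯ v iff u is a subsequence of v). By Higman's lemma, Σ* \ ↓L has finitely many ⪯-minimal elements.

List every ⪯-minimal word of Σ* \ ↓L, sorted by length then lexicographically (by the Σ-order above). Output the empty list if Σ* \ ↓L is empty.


|Q|=43, |F|=14, |δ|=98 (50 ε).
min D↑ (13 st, q0=0, F={7}): 0:6→1,x→2 1:6→3,x→2 2:6→4,x→5 3:6→6,x→2 4:6→4,x→7 5:6→8,x→9 6:6→6,x→10 7:6→7,x→7 8:6→11,x→7 9:6→8,x→7 10:6→4,x→12 11:6→7,x→7 12:6→7,x→11.
'x6x': |S_i|=[27, 23, 11, 6] end={s0,s19,s26,s3,s32,s7} rej; 3/3 deletions ∈↓L.
'xxxx': run [27, 23, 17, 13, 7] end={s0,s2,s26,s3,s32,s38,s7} rej; 4/4 single-dels accept.
'xx666': |S_i|=[27, 23, 17, 8, 5, 4] end={s0,s26,s3,s7} ∉↓L; 5/5 deletions ∈↓L.
'666xx6': run [27, 26, 23, 16, 14, 10, 4] end={s0,s26,s3,s7} — reject; 6/6 del acc.
4 words, ⪯-incomp.

min(Σ*\↓L) = [x6x, xxxx, xx666, 666xx6].


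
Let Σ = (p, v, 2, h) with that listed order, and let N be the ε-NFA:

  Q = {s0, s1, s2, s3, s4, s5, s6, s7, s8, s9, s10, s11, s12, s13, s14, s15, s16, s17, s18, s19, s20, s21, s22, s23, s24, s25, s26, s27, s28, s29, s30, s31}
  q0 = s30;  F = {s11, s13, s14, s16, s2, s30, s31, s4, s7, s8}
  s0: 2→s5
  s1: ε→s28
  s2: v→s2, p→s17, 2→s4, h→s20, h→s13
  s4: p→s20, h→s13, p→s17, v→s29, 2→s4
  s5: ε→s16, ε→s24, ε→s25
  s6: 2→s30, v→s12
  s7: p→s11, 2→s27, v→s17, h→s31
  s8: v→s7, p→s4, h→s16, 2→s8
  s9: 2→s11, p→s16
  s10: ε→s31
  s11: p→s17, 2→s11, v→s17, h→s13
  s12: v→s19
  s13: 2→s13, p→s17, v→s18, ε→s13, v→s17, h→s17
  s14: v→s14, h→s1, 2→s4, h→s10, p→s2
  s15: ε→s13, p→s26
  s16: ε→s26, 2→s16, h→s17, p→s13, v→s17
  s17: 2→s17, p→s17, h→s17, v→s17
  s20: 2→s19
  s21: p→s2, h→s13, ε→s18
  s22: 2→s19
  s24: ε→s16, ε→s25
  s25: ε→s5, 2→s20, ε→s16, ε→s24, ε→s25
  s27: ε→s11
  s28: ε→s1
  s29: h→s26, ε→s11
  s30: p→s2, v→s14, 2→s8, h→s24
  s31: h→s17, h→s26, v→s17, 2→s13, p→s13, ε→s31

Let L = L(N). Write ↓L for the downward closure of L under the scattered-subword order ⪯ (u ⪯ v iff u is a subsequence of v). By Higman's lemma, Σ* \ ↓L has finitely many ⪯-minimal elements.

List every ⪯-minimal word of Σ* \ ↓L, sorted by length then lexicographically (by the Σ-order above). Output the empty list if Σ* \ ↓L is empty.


|Q|=32, |F|=10, |δ|=81 (19 ε).
min D↑ (11 st, q0=0, F={5}): 0:p→1,v→2,2→3,h→4 1:p→5,v→1,2→6,h→7 2:p→1,v→2,2→6,h→8 3:p→6,v→9,2→3,h→4 4:p→7,v→5,2→4,h→5 5:p→5,v→5,2→5,h→5 6:p→5,v→10,2→6,h→7 7:p→5,v→5,2→7,h→5 8:p→7,v→5,2→7,h→5 9:p→10,v→5,2→10,h→8 10:p→5,v→5,2→10,h→7 [Hopcroft].
'pp': N↓-sim [23, 10, 3] end={s17,s19,s20} rej; 2/2 del acc.
'hv': N↓-sim [23, 14, 2] end={s17,s18} rej; 2/2 single-dels accept.
'hh': N↓-sim [23, 14, 2] end={s17,s26} — reject; 2/2 deletions ∈↓L.
'v2p': run [23, 17, 10, 3] end={s17,s19,s20} ∉↓L; 3/3 single-dels accept.
'2vv': |S_i|=[23, 14, 9, 2] end={s17,s18} — reject; 3/3 deletions ∈↓L.
5 words, ⪯-incomp.

A = [pp, hv, hh, v2p, 2vv].


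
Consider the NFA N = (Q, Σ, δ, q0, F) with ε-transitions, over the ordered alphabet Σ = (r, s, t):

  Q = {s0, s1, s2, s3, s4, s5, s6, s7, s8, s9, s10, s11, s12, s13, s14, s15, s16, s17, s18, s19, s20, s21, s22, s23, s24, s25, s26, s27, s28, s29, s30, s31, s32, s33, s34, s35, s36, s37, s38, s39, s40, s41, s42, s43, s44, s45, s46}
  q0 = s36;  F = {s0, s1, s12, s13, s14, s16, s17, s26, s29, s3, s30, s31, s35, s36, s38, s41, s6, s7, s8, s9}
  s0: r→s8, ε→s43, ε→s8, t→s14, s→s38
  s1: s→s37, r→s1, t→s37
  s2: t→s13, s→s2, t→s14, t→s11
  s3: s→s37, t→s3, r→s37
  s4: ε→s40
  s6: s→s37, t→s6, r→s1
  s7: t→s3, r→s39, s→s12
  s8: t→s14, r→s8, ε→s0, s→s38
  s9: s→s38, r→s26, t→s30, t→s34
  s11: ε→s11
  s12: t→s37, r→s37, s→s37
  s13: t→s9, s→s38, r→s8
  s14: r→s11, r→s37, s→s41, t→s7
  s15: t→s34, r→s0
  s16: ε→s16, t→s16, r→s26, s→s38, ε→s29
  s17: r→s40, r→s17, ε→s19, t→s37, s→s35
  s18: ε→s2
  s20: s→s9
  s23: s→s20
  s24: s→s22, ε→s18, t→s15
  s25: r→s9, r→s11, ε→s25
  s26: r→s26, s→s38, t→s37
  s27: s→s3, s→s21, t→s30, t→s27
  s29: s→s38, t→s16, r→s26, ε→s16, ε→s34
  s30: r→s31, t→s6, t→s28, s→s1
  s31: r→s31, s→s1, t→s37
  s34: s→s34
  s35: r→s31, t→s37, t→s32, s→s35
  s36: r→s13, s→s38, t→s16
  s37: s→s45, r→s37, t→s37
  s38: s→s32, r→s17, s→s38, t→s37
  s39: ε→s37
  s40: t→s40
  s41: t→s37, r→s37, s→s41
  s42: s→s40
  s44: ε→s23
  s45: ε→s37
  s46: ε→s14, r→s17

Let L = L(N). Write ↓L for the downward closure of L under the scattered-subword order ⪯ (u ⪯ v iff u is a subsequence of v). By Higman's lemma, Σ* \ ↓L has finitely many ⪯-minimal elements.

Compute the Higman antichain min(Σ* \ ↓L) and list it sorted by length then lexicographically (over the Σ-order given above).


min(Σ*\↓L) = [st, trt, rrtr, rttss, rttts, srsrss].

|Q|=47, |F|=20, |δ|=106 (17 ε).
min D↑ (19 st, q0=0, F={7}): 0:r→1,s→2,t→3 1:r→4,s→2,t→5 2:r→6,s→2,t→7 3:r→8,s→2,t→3 4:r→4,s→2,t→9 5:r→8,s→2,t→10 6:r→6,s→11,t→7 7:r→7,s→7,t→7 8:r→8,s→2,t→7 9:r→7,s→12,t→13 10:r→14,s→15,t→16 11:r→14,s→11,t→7 12:r→7,s→12,t→7 13:r→7,s→17,t→18 14:r→14,s→15,t→7 15:r→15,s→7,t→7 16:r→15,s→7,t→16 17:r→7,s→7,t→7 18:r→7,s→7,t→18 (ε-aug+det+¬).
'st': |S_i|=[30, 13, 4] end={s32,s37,s40,s45} rej; 2/2 single-dels accept.
'trt': run [30, 25, 13, 4] end={s32,s37,s40,s45} rej; 3/3 single-dels accept.
'rrtr': run [30, 27, 21, 11, 4] end={s11,s37,s39,s45} rej; 4/4 del acc.
'rttss': run [30, 27, 23, 14, 5, 3] end={s34,s37,s45} rej; 5/5 deletions ∈↓L.
'rttts': N↓-sim [30, 27, 23, 14, 7, 2] end={s37,s45} ∉↓L; 5/5 single-dels accept.
'srsrss': N↓-sim [30, 13, 9, 6, 4, 3, 2] end={s37,s45} ∉↓L; 6/6 deletions ∈↓L.
6 words, ⪯-incomp.


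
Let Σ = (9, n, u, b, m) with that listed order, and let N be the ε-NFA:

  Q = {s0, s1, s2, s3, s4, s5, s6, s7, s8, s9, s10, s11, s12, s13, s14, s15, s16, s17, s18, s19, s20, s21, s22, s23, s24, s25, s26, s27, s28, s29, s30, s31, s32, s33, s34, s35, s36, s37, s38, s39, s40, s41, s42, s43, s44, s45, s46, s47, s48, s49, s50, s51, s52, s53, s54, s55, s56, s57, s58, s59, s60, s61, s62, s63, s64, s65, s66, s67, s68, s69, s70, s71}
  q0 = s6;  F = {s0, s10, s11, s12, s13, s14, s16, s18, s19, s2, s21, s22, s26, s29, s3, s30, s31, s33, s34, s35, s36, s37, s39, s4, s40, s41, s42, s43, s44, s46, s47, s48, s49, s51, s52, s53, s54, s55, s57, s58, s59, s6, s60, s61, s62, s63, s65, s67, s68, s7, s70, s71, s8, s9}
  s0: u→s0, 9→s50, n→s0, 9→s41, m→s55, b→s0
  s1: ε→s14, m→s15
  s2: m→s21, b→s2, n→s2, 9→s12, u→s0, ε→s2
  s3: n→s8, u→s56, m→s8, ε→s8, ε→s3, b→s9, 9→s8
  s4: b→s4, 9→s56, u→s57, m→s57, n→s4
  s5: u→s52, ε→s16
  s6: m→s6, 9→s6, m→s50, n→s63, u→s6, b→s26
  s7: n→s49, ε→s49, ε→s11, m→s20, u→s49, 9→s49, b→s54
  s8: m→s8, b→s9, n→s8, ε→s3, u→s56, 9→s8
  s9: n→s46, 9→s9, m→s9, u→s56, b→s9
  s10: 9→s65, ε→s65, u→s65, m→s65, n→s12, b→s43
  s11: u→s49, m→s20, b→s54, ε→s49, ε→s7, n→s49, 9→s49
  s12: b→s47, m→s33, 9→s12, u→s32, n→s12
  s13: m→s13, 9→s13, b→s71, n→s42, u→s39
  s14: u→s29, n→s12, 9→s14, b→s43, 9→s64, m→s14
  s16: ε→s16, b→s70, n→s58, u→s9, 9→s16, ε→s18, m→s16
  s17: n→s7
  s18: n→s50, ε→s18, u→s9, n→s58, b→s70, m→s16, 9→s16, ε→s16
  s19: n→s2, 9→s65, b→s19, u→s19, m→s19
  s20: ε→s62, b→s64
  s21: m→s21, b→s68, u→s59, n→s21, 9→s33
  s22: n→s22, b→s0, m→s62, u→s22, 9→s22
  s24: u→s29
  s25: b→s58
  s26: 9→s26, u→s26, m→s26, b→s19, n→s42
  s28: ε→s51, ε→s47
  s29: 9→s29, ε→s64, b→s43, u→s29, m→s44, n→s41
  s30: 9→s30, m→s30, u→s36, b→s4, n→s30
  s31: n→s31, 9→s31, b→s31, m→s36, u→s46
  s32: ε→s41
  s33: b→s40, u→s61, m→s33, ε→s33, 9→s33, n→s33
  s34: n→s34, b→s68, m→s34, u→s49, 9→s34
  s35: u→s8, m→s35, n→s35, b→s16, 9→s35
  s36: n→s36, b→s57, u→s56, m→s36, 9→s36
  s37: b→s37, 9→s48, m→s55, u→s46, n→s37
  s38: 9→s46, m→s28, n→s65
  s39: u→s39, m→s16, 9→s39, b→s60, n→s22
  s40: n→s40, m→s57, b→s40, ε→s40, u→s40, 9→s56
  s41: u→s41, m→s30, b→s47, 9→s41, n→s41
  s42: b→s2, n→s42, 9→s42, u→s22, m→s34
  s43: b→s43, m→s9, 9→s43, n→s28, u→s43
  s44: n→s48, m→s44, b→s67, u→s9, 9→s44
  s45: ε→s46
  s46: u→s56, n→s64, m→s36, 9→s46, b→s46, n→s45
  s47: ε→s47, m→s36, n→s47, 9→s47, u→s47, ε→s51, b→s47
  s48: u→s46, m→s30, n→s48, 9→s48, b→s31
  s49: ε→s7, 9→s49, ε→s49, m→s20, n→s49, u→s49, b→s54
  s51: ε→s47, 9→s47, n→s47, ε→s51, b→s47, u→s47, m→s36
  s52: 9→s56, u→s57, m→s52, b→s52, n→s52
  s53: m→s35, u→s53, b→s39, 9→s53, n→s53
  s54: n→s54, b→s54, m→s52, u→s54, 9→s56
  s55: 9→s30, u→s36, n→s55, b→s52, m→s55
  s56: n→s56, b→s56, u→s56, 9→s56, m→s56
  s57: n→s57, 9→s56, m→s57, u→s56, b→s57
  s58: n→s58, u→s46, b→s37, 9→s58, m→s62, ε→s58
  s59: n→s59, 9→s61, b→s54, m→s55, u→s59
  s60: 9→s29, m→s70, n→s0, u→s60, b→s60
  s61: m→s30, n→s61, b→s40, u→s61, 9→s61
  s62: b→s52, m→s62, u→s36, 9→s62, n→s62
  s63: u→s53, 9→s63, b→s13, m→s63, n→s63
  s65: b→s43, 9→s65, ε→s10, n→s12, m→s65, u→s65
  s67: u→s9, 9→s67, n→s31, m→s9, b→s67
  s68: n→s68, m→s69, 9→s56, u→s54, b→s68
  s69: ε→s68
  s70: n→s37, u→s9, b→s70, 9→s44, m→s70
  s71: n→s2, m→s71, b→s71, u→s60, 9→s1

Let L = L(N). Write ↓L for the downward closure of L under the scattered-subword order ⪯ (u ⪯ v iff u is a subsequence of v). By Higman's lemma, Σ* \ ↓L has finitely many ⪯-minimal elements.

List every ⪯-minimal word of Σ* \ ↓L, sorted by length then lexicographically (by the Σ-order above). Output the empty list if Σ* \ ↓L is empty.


A = [numuu, bnmb9, bb9bmu].

|Q|=72, |F|=54, |δ|=321 (32 ε).
min D↑ (49 st, q0=0, F={29}): 0:9→0,n→1,u→0,b→2,m→0 1:9→1,n→1,u→3,b→4,m→1 2:9→2,n→5,u→2,b→6,m→2 3:9→3,n→3,u→3,b→7,m→8 4:9→4,n→5,u→7,b→9,m→4 5:9→5,n→5,u→10,b→11,m→12 6:9→13,n→11,u→6,b→6,m→6 7:9→7,n→10,u→7,b→14,m→15 8:9→8,n→8,u→16,b→15,m→8 9:9→17,n→11,u→14,b→9,m→9 10:9→10,n→10,u→10,b→18,m→19 11:9→20,n→11,u→18,b→11,m→21 12:9→12,n→12,u→22,b→23,m→12 13:9→13,n→20,u→13,b→24,m→13 14:9→25,n→18,u→14,b→14,m→26 15:9→15,n→27,u→28,b→26,m→15 16:9→16,n→16,u→29,b→28,m→16 17:9→17,n→20,u→25,b→24,m→17 18:9→30,n→18,u→18,b→18,m→31 19:9→19,n→19,u→32,b→33,m→19 20:9→20,n→20,u→30,b→34,m→35 21:9→35,n→21,u→36,b→23,m→21 22:9→22,n→22,u→22,b→37,m→19 23:9→29,n→23,u→37,b→23,m→23 24:9→24,n→34,u→24,b→24,m→28 25:9→25,n→30,u→25,b→24,m→38 26:9→38,n→39,u→28,b→26,m→26 27:9→27,n→27,u→40,b→39,m→19 28:9→28,n→40,u→29,b→28,m→28 29:9→29,n→29,u→29,b→29,m→29 30:9→30,n→30,u→30,b→34,m→41 31:9→41,n→31,u→32,b→33,m→31 32:9→32,n→32,u→29,b→42,m→32 33:9→29,n→33,u→42,b→33,m→33 34:9→34,n→34,u→34,b→34,m→32 35:9→35,n→35,u→43,b→44,m→35 36:9→43,n→36,u→36,b→37,m→31 37:9→29,n→37,u→37,b→37,m→33 38:9→38,n→45,u→28,b→46,m→38 39:9→45,n→39,u→40,b→39,m→31 40:9→40,n→40,u→29,b→40,m→32 41:9→41,n→41,u→32,b→47,m→41 42:9→29,n→42,u→29,b→42,m→42 43:9→43,n→43,u→43,b→44,m→41 44:9→29,n→44,u→44,b→44,m→42 45:9→45,n→45,u→40,b→48,m→41 46:9→46,n→48,u→28,b→46,m→28 47:9→29,n→47,u→42,b→47,m→42 48:9→48,n→48,u→40,b→48,m→32 [Hopcroft].
'numuu': |S_i|=[64, 59, 45, 26, 9, 1] end={s56} — reject; 5/5 deletions ∈↓L.
'bnmb9': run [64, 58, 39, 22, 9, 1] end={s56} rej; 5/5 del acc.
'bb9bmu': |S_i|=[64, 58, 44, 30, 15, 7, 1] end={s56} rej; 6/6 deletions ∈↓L.
3 minimals (antichain).
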